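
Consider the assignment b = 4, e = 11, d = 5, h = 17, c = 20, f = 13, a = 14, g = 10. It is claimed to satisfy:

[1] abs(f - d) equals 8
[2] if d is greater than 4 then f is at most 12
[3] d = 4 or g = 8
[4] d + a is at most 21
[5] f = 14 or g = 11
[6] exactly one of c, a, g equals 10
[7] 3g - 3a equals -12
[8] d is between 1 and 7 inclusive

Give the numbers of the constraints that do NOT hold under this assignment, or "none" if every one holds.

Violated: 2, 3, and 5.

[1] abs(13 - 5) = 8  ✓
[2] d = 5 > 4, so we need f ≤ 12; but f = 13 > 12  ✗
[3] d = 5 ≠ 4 and g = 10 ≠ 8; both disjuncts false  ✗
[4] d + a = 5 + 14 = 19; 19 ≤ 21  ✓
[5] f = 13 ≠ 14 and g = 10 ≠ 11; both disjuncts false  ✗
[6] c=20, a=14, g=10; 1 of them equals 10  ✓
[7] 3g - 3a = 3(10) - 3(14) = -12  ✓
[8] d = 5 lies in [1, 7]  ✓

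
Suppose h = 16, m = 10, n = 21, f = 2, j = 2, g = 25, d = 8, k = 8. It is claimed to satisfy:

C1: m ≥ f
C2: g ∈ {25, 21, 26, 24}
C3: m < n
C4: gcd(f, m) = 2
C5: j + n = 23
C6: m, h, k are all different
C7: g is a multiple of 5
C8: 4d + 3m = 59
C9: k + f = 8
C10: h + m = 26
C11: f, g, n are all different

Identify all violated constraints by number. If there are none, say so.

No — constraints 8 and 9 are not satisfied.

C1: m = 10, f = 2; 10 ≥ 2 — holds.
C2: g = 25 is in {25, 21, 26, 24} — holds.
C3: m = 10, n = 21; 10 < 21 — holds.
C4: gcd(2, 10) = 2 — holds.
C5: j + n = 2 + 21 = 23 — holds.
C6: values 10, 16, 8 are pairwise distinct — holds.
C7: 25 / 5 = 5, so 5 divides 25 — holds.
C8: 4d + 3m = 4(8) + 3(10) = 62, not 59 — does not hold.
C9: k + f = 8 + 2 = 10, not 8 — does not hold.
C10: h + m = 16 + 10 = 26 — holds.
C11: values 2, 25, 21 are pairwise distinct — holds.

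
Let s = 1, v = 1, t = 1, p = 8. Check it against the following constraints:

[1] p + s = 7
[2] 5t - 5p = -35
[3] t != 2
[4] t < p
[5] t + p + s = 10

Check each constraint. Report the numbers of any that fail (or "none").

Constraint 1 does not hold.

[1] p + s = 8 + 1 = 9, not 7 — does not hold.
[2] 5t - 5p = 5(1) - 5(8) = -35 — holds.
[3] t = 1, and 1 ≠ 2 — holds.
[4] t = 1, p = 8; 1 < 8 — holds.
[5] t + p + s = 1 + 8 + 1 = 10 — holds.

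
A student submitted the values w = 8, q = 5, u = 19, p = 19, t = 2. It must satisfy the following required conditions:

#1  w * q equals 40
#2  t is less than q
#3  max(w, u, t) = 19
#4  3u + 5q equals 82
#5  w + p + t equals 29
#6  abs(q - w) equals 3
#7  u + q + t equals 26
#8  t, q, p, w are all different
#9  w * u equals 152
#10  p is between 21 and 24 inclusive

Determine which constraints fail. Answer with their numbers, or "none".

Constraint 10 does not hold.

#1 w * q = 8 * 5 = 40 — holds.
#2 t = 2, q = 5; 2 < 5 — holds.
#3 max(8, 19, 2) = 19 — holds.
#4 3u + 5q = 3(19) + 5(5) = 82 — holds.
#5 w + p + t = 8 + 19 + 2 = 29 — holds.
#6 abs(5 - 8) = 3 — holds.
#7 u + q + t = 19 + 5 + 2 = 26 — holds.
#8 values 2, 5, 19, 8 are pairwise distinct — holds.
#9 w * u = 8 * 19 = 152 — holds.
#10 p = 19 is outside [21, 24] — does not hold.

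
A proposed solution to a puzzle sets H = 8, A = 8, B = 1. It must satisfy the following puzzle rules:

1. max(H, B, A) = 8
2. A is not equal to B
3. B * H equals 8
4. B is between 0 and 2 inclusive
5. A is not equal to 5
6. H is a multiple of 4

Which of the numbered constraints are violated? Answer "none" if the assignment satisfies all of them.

1. max(8, 1, 8) = 8  holds
2. A = 8, B = 1; distinct  holds
3. B * H = 1 * 8 = 8  holds
4. B = 1 lies in [0, 2]  holds
5. A = 8, and 8 ≠ 5  holds
6. 8 / 4 = 2, so 4 divides 8  holds

All constraints are satisfied.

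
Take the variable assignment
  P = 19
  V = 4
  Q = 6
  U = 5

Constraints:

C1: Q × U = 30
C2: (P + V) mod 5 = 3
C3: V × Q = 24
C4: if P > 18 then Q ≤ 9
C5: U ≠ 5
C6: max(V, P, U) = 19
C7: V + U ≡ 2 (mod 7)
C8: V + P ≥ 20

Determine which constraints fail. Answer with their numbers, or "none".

C1: Q × U = 6 × 5 = 30  OK
C2: P + V = 23; 23 mod 5 = 3  OK
C3: V × Q = 4 × 6 = 24  OK
C4: P = 19 > 18, so we need Q ≤ 9; Q = 6 ≤ 9  OK
C5: U = 5, but 5 is required to differ  FAIL
C6: max(4, 19, 5) = 19  OK
C7: V + U = 9; 9 mod 7 = 2  OK
C8: V + P = 4 + 19 = 23; 23 ≥ 20  OK

Violated: 5.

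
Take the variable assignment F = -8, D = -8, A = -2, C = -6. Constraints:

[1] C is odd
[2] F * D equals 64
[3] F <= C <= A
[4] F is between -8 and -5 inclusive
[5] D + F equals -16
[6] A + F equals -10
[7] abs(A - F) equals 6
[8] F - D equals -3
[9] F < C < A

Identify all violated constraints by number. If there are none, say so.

[1] C = -6 is even  FAIL
[2] F * D = -8 * (-8) = 64  OK
[3] values -8 <= -6 <= -2  OK
[4] F = -8 lies in [-8, -5]  OK
[5] D + F = -8 + (-8) = -16  OK
[6] A + F = -2 + (-8) = -10  OK
[7] abs(-2 - (-8)) = 6  OK
[8] F - D = -8 - (-8) = 0, not -3  FAIL
[9] values -8 < -6 < -2  OK

The assignment fails constraints 1 and 8.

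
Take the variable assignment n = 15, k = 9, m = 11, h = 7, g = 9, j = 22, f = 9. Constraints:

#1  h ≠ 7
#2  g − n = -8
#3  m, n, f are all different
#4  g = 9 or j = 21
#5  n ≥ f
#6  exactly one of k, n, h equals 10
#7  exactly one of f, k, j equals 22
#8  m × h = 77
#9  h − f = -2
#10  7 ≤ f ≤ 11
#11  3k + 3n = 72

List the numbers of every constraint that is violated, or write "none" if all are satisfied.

#1 h = 7, but 7 is required to differ — fails.
#2 g − n = 9 − 15 = -6, not -8 — fails.
#3 values 11, 15, 9 are pairwise distinct — holds.
#4 g = 9 = 9 (first disjunct) — holds.
#5 n = 15, f = 9; 15 ≥ 9 — holds.
#6 k=9, n=15, h=7; 0 of them equal 10, not exactly one — fails.
#7 f=9, k=9, j=22; 1 of them equals 22 — holds.
#8 m × h = 11 × 7 = 77 — holds.
#9 h − f = 7 − 9 = -2 — holds.
#10 f = 9 lies in [7, 11] — holds.
#11 3k + 3n = 3(9) + 3(15) = 72 — holds.

The assignment fails constraints 1, 2, 6.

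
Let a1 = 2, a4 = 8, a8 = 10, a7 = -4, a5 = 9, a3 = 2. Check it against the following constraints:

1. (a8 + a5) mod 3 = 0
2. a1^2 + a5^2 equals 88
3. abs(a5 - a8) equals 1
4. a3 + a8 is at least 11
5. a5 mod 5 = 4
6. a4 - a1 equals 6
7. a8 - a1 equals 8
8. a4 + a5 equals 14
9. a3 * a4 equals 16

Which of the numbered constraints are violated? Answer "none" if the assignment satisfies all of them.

1. a8 + a5 = 19; 19 mod 3 = 1, not 0 — fails.
2. a1^2 + a5^2 = 2^2 + 9^2 = 4 + 81 = 85, not 88 — fails.
3. abs(9 - 10) = 1 — holds.
4. a3 + a8 = 2 + 10 = 12; 12 ≥ 11 — holds.
5. 9 mod 5 = 4 — holds.
6. a4 - a1 = 8 - 2 = 6 — holds.
7. a8 - a1 = 10 - 2 = 8 — holds.
8. a4 + a5 = 8 + 9 = 17, not 14 — fails.
9. a3 * a4 = 2 * 8 = 16 — holds.

Violated: 1, 2, and 8.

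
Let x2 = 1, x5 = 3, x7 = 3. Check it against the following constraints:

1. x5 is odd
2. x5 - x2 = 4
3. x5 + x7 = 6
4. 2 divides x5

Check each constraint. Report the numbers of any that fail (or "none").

No — constraints 2 and 4 are not satisfied.

1. x5 = 3 is odd — satisfied.
2. x5 - x2 = 3 - 1 = 2, not 4 — violated.
3. x5 + x7 = 3 + 3 = 6 — satisfied.
4. 3 = 2*1 + 1, so 2 does not divide 3 — violated.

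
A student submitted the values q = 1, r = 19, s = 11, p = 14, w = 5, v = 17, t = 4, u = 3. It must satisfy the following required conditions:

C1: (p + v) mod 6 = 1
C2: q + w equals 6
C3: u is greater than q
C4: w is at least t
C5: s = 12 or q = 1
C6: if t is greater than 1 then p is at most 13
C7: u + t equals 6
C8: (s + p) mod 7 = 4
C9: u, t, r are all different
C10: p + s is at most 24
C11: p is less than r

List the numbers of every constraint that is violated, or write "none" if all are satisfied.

Violated: 6, 7, 10.

C1: p + v = 31; 31 mod 6 = 1  yes
C2: q + w = 1 + 5 = 6  yes
C3: u = 3, q = 1; 3 > 1  yes
C4: w = 5, t = 4; 5 ≥ 4  yes
C5: s = 11 ≠ 12, but q = 1 = 1 (second disjunct)  yes
C6: t = 4 > 1, so we need p ≤ 13; but p = 14 > 13  no
C7: u + t = 3 + 4 = 7, not 6  no
C8: s + p = 25; 25 mod 7 = 4  yes
C9: values 3, 4, 19 are pairwise distinct  yes
C10: p + s = 14 + 11 = 25; 25 > 24, bound 24 not met  no
C11: p = 14, r = 19; 14 < 19  yes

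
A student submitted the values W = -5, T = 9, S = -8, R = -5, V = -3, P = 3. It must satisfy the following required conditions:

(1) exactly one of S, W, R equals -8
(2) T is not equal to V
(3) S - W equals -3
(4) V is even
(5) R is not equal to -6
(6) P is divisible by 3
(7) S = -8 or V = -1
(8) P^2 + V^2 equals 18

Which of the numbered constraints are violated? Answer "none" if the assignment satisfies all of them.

(1) S=-8, W=-5, R=-5; 1 of them equals -8 — OK.
(2) T = 9, V = -3; distinct — OK.
(3) S - W = -8 - (-5) = -3 — OK.
(4) V = -3 is odd — violated.
(5) R = -5, and -5 ≠ -6 — OK.
(6) 3 / 3 = 1, so 3 divides 3 — OK.
(7) S = -8 = -8 (first disjunct) — OK.
(8) P^2 + V^2 = 3^2 + (-3)^2 = 9 + 9 = 18 — OK.

Constraint 4 does not hold.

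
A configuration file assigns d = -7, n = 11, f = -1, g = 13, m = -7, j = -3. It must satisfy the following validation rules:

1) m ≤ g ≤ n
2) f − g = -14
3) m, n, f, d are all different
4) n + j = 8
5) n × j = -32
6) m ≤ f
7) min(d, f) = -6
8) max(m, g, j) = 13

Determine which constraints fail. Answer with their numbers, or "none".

Constraints 1, 3, 5, and 7 are violated.

1) values -7, 13, 11; g = 13 is not ≤ n = 11  no
2) f − g = -1 − 13 = -14  yes
3) m = d = -7, not all different  no
4) n + j = 11 + (-3) = 8  yes
5) n × j = 11 × (-3) = -33, not -32  no
6) m = -7, f = -1; -7 ≤ -1  yes
7) min(-7, -1) = -7, not -6  no
8) max(-7, 13, -3) = 13  yes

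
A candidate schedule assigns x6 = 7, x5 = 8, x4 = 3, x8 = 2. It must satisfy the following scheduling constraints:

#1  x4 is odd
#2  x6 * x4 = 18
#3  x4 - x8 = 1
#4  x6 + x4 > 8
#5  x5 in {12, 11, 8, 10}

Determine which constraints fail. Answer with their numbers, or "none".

#1 x4 = 3 is odd — OK.
#2 x6 * x4 = 7 * 3 = 21, not 18 — violated.
#3 x4 - x8 = 3 - 2 = 1 — OK.
#4 x6 + x4 = 7 + 3 = 10; 10 > 8 — OK.
#5 x5 = 8 is in {12, 11, 8, 10} — OK.

The assignment fails constraint 2.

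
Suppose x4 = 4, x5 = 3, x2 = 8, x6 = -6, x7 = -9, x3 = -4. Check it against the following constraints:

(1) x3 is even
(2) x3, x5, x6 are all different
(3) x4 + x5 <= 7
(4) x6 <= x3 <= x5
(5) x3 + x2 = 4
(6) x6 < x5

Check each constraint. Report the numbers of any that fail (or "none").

(1) x3 = -4 is even — holds.
(2) values -4, 3, -6 are pairwise distinct — holds.
(3) x4 + x5 = 4 + 3 = 7; 7 ≤ 7 — holds.
(4) values -6 <= -4 <= 3 — holds.
(5) x3 + x2 = -4 + 8 = 4 — holds.
(6) x6 = -6, x5 = 3; -6 < 3 — holds.

The assignment satisfies every constraint.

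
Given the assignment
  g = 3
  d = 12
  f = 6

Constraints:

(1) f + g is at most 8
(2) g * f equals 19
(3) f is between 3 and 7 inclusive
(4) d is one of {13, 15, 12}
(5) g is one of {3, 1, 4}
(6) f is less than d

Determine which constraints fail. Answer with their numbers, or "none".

The assignment fails constraints 1 and 2.

(1) f + g = 6 + 3 = 9; 9 > 8, bound 8 not met — does not hold.
(2) g * f = 3 * 6 = 18, not 19 — does not hold.
(3) f = 6 lies in [3, 7] — holds.
(4) d = 12 is in {13, 15, 12} — holds.
(5) g = 3 is in {3, 1, 4} — holds.
(6) f = 6, d = 12; 6 < 12 — holds.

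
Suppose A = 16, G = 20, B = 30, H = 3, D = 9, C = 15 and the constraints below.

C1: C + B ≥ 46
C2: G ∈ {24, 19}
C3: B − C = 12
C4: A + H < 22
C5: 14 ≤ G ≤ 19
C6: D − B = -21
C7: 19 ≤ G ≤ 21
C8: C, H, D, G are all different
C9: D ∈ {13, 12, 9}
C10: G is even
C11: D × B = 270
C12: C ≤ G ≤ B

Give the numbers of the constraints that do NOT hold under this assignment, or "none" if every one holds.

Violated: 1, 2, 3, and 5.

C1: C + B = 15 + 30 = 45; 45 < 46, bound 46 not met  fails
C2: G = 20 is not in {24, 19}  fails
C3: B − C = 30 − 15 = 15, not 12  fails
C4: A + H = 16 + 3 = 19; 19 < 22  holds
C5: G = 20 is outside [14, 19]  fails
C6: D − B = 9 − 30 = -21  holds
C7: G = 20 lies in [19, 21]  holds
C8: values 15, 3, 9, 20 are pairwise distinct  holds
C9: D = 9 is in {13, 12, 9}  holds
C10: G = 20 is even  holds
C11: D × B = 9 × 30 = 270  holds
C12: values 15 ≤ 20 ≤ 30  holds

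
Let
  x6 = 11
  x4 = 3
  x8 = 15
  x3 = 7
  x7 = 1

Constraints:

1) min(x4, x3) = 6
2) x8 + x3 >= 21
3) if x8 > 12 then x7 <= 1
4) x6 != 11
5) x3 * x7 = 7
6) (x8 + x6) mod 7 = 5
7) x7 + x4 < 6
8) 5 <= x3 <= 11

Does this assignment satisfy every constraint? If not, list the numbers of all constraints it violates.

1) min(3, 7) = 3, not 6 — violated.
2) x8 + x3 = 15 + 7 = 22; 22 ≥ 21 — OK.
3) x8 = 15 > 12, so we need x7 ≤ 1; x7 = 1 ≤ 1 — OK.
4) x6 = 11, but 11 is required to differ — violated.
5) x3 * x7 = 7 * 1 = 7 — OK.
6) x8 + x6 = 26; 26 mod 7 = 5 — OK.
7) x7 + x4 = 1 + 3 = 4; 4 < 6 — OK.
8) x3 = 7 lies in [5, 11] — OK.

Constraints 1, 4 are violated.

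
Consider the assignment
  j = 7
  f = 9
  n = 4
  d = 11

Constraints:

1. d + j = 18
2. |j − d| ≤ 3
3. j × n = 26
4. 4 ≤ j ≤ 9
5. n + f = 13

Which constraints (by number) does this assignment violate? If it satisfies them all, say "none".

1. d + j = 11 + 7 = 18  ✓
2. |7 − 11| = 4; 4 > 3, exceeds bound 3  ✗
3. j × n = 7 × 4 = 28, not 26  ✗
4. j = 7 lies in [4, 9]  ✓
5. n + f = 4 + 9 = 13  ✓

The assignment fails constraints 2, 3.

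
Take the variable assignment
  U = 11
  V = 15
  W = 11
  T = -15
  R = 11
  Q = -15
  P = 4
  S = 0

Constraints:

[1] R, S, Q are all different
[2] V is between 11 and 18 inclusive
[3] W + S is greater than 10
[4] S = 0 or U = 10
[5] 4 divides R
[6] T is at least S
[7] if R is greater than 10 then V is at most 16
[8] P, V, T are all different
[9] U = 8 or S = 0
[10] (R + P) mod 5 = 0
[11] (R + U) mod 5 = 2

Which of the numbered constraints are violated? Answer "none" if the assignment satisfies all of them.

[1] values 11, 0, -15 are pairwise distinct — holds.
[2] V = 15 lies in [11, 18] — holds.
[3] W + S = 11 + 0 = 11; 11 > 10 — holds.
[4] S = 0 = 0 (first disjunct) — holds.
[5] 11 = 4*2 + 3, so 4 does not divide 11 — fails.
[6] T = -15, S = 0; -15 < 0 (want ≥) — fails.
[7] R = 11 > 10, so we need V ≤ 16; V = 15 ≤ 16 — holds.
[8] values 4, 15, -15 are pairwise distinct — holds.
[9] U = 11 ≠ 8, but S = 0 = 0 (second disjunct) — holds.
[10] R + P = 15; 15 mod 5 = 0 — holds.
[11] R + U = 22; 22 mod 5 = 2 — holds.

No — constraints 5 and 6 are not satisfied.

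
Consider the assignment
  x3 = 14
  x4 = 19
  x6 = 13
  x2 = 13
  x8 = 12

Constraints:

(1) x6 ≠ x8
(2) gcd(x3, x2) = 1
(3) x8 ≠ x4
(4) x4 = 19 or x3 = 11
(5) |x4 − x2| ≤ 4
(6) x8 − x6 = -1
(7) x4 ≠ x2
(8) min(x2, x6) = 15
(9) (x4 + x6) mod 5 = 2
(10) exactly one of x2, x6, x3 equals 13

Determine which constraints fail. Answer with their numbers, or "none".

(1) x6 = 13, x8 = 12; distinct — OK.
(2) gcd(14, 13) = 1 — OK.
(3) x8 = 12, x4 = 19; distinct — OK.
(4) x4 = 19 = 19 (first disjunct) — OK.
(5) |19 − 13| = 6; 6 > 4, exceeds bound 4 — violated.
(6) x8 − x6 = 12 − 13 = -1 — OK.
(7) x4 = 19, x2 = 13; distinct — OK.
(8) min(13, 13) = 13, not 15 — violated.
(9) x4 + x6 = 32; 32 mod 5 = 2 — OK.
(10) x2=13, x6=13, x3=14; 2 of them equal 13, not exactly one — violated.

The assignment fails constraints 5, 8, 10.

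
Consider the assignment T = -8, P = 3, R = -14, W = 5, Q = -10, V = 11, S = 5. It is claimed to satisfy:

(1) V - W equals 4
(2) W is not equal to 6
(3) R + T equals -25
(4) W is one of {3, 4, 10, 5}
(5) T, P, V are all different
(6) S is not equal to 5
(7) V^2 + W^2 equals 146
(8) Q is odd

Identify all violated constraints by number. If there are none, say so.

Constraints 1, 3, 6, and 8 do not hold.

(1) V - W = 11 - 5 = 6, not 4 — violated.
(2) W = 5, and 5 ≠ 6 — satisfied.
(3) R + T = -14 + (-8) = -22, not -25 — violated.
(4) W = 5 is in {3, 4, 10, 5} — satisfied.
(5) values -8, 3, 11 are pairwise distinct — satisfied.
(6) S = 5, but 5 is required to differ — violated.
(7) V^2 + W^2 = 11^2 + 5^2 = 121 + 25 = 146 — satisfied.
(8) Q = -10 is even — violated.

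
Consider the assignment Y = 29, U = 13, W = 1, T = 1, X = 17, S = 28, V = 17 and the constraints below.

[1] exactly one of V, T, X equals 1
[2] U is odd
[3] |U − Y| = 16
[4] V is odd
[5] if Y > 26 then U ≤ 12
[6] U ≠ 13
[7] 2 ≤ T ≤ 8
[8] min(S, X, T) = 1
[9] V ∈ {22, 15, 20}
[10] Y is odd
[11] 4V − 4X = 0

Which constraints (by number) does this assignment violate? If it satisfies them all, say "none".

Constraints 5, 6, 7, 9 do not hold.

[1] V=17, T=1, X=17; 1 of them equals 1  ✓
[2] U = 13 is odd  ✓
[3] |13 − 29| = 16  ✓
[4] V = 17 is odd  ✓
[5] Y = 29 > 26, so we need U ≤ 12; but U = 13 > 12  ✗
[6] U = 13, but 13 is required to differ  ✗
[7] T = 1 is outside [2, 8]  ✗
[8] min(28, 17, 1) = 1  ✓
[9] V = 17 is not in {22, 15, 20}  ✗
[10] Y = 29 is odd  ✓
[11] 4V − 4X = 4(17) − 4(17) = 0  ✓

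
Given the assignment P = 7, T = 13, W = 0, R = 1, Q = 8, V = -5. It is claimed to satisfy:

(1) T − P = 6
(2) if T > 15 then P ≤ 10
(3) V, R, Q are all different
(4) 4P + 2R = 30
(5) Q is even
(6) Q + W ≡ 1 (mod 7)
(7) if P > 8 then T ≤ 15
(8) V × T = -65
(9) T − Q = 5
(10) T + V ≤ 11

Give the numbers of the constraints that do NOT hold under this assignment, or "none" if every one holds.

Yes — all constraints hold.

(1) T − P = 13 − 7 = 6 — OK.
(2) T = 13, not > 15; antecedent false, conditional vacuously true — OK.
(3) values -5, 1, 8 are pairwise distinct — OK.
(4) 4P + 2R = 4(7) + 2(1) = 30 — OK.
(5) Q = 8 is even — OK.
(6) Q + W = 8; 8 mod 7 = 1 — OK.
(7) P = 7, not > 8; antecedent false, conditional vacuously true — OK.
(8) V × T = -5 × 13 = -65 — OK.
(9) T − Q = 13 − 8 = 5 — OK.
(10) T + V = 13 + (-5) = 8; 8 ≤ 11 — OK.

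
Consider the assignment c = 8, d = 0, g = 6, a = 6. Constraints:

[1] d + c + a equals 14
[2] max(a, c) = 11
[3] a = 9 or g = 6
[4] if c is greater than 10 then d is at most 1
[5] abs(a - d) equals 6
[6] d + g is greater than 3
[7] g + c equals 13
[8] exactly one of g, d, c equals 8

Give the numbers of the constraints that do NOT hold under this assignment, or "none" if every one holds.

[1] d + c + a = 0 + 8 + 6 = 14  true
[2] max(6, 8) = 8, not 11  false
[3] a = 6 ≠ 9, but g = 6 = 6 (second disjunct)  true
[4] c = 8, not > 10; antecedent false, conditional vacuously true  true
[5] abs(6 - 0) = 6  true
[6] d + g = 0 + 6 = 6; 6 > 3  true
[7] g + c = 6 + 8 = 14, not 13  false
[8] g=6, d=0, c=8; 1 of them equals 8  true

Constraints 2, 7 are violated.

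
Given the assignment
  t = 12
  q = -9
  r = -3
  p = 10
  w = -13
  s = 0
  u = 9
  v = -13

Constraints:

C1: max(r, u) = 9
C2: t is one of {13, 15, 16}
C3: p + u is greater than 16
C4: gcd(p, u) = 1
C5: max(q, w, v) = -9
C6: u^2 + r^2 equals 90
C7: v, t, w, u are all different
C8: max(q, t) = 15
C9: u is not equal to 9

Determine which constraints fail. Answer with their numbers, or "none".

Constraints 2, 7, 8, and 9 do not hold.

C1: max(-3, 9) = 9  ✔
C2: t = 12 is not in {13, 15, 16}  ✘
C3: p + u = 10 + 9 = 19; 19 > 16  ✔
C4: gcd(10, 9) = 1  ✔
C5: max(-9, -13, -13) = -9  ✔
C6: u^2 + r^2 = 9^2 + (-3)^2 = 81 + 9 = 90  ✔
C7: v = w = -13, not all different  ✘
C8: max(-9, 12) = 12, not 15  ✘
C9: u = 9, but 9 is required to differ  ✘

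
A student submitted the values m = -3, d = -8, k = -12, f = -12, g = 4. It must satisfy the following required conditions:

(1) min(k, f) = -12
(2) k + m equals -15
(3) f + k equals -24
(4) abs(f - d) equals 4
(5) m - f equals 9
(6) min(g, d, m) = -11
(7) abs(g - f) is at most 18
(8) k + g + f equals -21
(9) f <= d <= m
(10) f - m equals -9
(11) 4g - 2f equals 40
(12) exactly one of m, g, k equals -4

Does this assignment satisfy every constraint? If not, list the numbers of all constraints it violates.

(1) min(-12, -12) = -12  ✔
(2) k + m = -12 + (-3) = -15  ✔
(3) f + k = -12 + (-12) = -24  ✔
(4) abs(-12 - (-8)) = 4  ✔
(5) m - f = -3 - (-12) = 9  ✔
(6) min(4, -8, -3) = -8, not -11  ✘
(7) abs(4 - (-12)) = 16; 16 ≤ 18  ✔
(8) k + g + f = -12 + 4 + (-12) = -20, not -21  ✘
(9) values -12 <= -8 <= -3  ✔
(10) f - m = -12 - (-3) = -9  ✔
(11) 4g - 2f = 4(4) - 2(-12) = 40  ✔
(12) m=-3, g=4, k=-12; 0 of them equal -4, not exactly one  ✘

Violated: 6, 8, 12.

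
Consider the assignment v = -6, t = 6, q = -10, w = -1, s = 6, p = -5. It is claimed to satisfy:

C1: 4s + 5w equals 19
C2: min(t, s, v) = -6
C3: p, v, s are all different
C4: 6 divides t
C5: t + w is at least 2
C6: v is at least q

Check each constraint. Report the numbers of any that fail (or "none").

C1: 4s + 5w = 4(6) + 5(-1) = 19  ✓
C2: min(6, 6, -6) = -6  ✓
C3: values -5, -6, 6 are pairwise distinct  ✓
C4: 6 / 6 = 1, so 6 divides 6  ✓
C5: t + w = 6 + (-1) = 5; 5 ≥ 2  ✓
C6: v = -6, q = -10; -6 ≥ -10  ✓

All constraints are satisfied.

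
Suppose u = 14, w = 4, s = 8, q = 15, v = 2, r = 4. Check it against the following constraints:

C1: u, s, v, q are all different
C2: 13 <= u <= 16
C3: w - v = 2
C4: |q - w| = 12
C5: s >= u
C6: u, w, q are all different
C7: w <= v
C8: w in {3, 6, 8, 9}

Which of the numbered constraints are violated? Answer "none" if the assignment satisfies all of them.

C1: values 14, 8, 2, 15 are pairwise distinct — holds.
C2: u = 14 lies in [13, 16] — holds.
C3: w - v = 4 - 2 = 2 — holds.
C4: |15 - 4| = 11, not 12 — does not hold.
C5: s = 8, u = 14; 8 < 14 (want ≥) — does not hold.
C6: values 14, 4, 15 are pairwise distinct — holds.
C7: w = 4, v = 2; 4 > 2 (want ≤) — does not hold.
C8: w = 4 is not in {3, 6, 8, 9} — does not hold.

No — constraints 4, 5, 7, and 8 are not satisfied.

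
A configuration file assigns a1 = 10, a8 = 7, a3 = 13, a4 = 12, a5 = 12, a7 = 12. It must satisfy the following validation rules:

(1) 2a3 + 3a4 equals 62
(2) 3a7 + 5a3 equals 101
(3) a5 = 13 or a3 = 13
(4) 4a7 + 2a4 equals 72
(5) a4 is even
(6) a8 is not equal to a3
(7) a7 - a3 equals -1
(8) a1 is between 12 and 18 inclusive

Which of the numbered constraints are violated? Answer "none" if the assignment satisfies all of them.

Violated: 8.

(1) 2a3 + 3a4 = 2(13) + 3(12) = 62 — OK.
(2) 3a7 + 5a3 = 3(12) + 5(13) = 101 — OK.
(3) a5 = 12 ≠ 13, but a3 = 13 = 13 (second disjunct) — OK.
(4) 4a7 + 2a4 = 4(12) + 2(12) = 72 — OK.
(5) a4 = 12 is even — OK.
(6) a8 = 7, a3 = 13; distinct — OK.
(7) a7 - a3 = 12 - 13 = -1 — OK.
(8) a1 = 10 is outside [12, 18] — violated.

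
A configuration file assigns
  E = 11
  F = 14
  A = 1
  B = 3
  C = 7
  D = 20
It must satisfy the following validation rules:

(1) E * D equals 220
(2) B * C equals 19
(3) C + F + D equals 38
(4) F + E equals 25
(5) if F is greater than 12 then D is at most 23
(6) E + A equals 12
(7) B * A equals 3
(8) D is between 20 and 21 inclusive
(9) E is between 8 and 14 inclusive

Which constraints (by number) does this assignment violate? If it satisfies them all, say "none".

No — constraints 2, 3 are not satisfied.

(1) E * D = 11 * 20 = 220  OK
(2) B * C = 3 * 7 = 21, not 19  FAIL
(3) C + F + D = 7 + 14 + 20 = 41, not 38  FAIL
(4) F + E = 14 + 11 = 25  OK
(5) F = 14 > 12, so we need D ≤ 23; D = 20 ≤ 23  OK
(6) E + A = 11 + 1 = 12  OK
(7) B * A = 3 * 1 = 3  OK
(8) D = 20 lies in [20, 21]  OK
(9) E = 11 lies in [8, 14]  OK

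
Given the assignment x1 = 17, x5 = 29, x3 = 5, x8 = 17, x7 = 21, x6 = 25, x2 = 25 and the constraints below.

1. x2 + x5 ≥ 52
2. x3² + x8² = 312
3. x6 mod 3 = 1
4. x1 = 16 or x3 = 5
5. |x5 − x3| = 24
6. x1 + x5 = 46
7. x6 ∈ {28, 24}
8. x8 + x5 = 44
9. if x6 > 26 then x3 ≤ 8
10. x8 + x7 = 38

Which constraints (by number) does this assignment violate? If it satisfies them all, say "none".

Constraints 2, 7, and 8 do not hold.

1. x2 + x5 = 25 + 29 = 54; 54 ≥ 52 — holds.
2. x3² + x8² = 5² + 17² = 25 + 289 = 314, not 312 — does not hold.
3. 25 mod 3 = 1 — holds.
4. x1 = 17 ≠ 16, but x3 = 5 = 5 (second disjunct) — holds.
5. |29 − 5| = 24 — holds.
6. x1 + x5 = 17 + 29 = 46 — holds.
7. x6 = 25 is not in {28, 24} — does not hold.
8. x8 + x5 = 17 + 29 = 46, not 44 — does not hold.
9. x6 = 25, not > 26; antecedent false, conditional vacuously true — holds.
10. x8 + x7 = 17 + 21 = 38 — holds.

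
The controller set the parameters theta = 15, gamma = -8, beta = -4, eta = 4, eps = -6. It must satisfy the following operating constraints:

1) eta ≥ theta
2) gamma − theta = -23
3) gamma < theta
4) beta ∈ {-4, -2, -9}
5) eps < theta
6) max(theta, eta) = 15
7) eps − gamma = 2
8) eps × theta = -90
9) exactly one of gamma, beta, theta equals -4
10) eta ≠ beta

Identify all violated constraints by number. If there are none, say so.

The assignment fails constraint 1.

1) eta = 4, theta = 15; 4 < 15 (want ≥)  fails
2) gamma − theta = -8 − 15 = -23  holds
3) gamma = -8, theta = 15; -8 < 15  holds
4) beta = -4 is in {-4, -2, -9}  holds
5) eps = -6, theta = 15; -6 < 15  holds
6) max(15, 4) = 15  holds
7) eps − gamma = -6 − (-8) = 2  holds
8) eps × theta = -6 × 15 = -90  holds
9) gamma=-8, beta=-4, theta=15; 1 of them equals -4  holds
10) eta = 4, beta = -4; distinct  holds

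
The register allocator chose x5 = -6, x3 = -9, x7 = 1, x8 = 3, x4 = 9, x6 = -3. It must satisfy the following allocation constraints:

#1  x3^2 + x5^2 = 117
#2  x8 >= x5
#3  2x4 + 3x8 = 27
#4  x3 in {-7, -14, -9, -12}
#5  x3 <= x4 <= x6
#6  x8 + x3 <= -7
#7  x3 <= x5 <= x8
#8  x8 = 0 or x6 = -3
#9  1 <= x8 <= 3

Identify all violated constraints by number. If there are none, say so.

The assignment fails constraints 5, 6.

#1 x3^2 + x5^2 = (-9)^2 + (-6)^2 = 81 + 36 = 117 — satisfied.
#2 x8 = 3, x5 = -6; 3 ≥ -6 — satisfied.
#3 2x4 + 3x8 = 2(9) + 3(3) = 27 — satisfied.
#4 x3 = -9 is in {-7, -14, -9, -12} — satisfied.
#5 values -9, 9, -3; x4 = 9 is not <= x6 = -3 — violated.
#6 x8 + x3 = 3 + (-9) = -6; -6 > -7, bound -7 not met — violated.
#7 values -9 <= -6 <= 3 — satisfied.
#8 x8 = 3 ≠ 0, but x6 = -3 = -3 (second disjunct) — satisfied.
#9 x8 = 3 lies in [1, 3] — satisfied.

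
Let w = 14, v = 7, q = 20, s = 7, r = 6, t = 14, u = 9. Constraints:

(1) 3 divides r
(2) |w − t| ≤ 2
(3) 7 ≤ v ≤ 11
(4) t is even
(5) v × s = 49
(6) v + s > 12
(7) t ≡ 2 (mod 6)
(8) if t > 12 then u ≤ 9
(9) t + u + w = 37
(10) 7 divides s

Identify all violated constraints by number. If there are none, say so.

(1) 6 / 3 = 2, so 3 divides 6 — holds.
(2) |14 − 14| = 0; 0 ≤ 2 — holds.
(3) v = 7 lies in [7, 11] — holds.
(4) t = 14 is even — holds.
(5) v × s = 7 × 7 = 49 — holds.
(6) v + s = 7 + 7 = 14; 14 > 12 — holds.
(7) 14 mod 6 = 2 — holds.
(8) t = 14 > 12, so we need u ≤ 9; u = 9 ≤ 9 — holds.
(9) t + u + w = 14 + 9 + 14 = 37 — holds.
(10) 7 / 7 = 1, so 7 divides 7 — holds.

None — every constraint holds.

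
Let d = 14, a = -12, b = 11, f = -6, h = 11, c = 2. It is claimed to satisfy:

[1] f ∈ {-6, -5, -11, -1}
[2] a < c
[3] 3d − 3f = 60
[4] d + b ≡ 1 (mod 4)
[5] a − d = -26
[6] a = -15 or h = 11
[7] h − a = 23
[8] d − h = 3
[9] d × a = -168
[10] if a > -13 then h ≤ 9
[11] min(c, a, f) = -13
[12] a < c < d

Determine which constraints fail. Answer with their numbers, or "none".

Constraints 10 and 11 are violated.

[1] f = -6 is in {-6, -5, -11, -1}  true
[2] a = -12, c = 2; -12 < 2  true
[3] 3d − 3f = 3(14) − 3(-6) = 60  true
[4] d + b = 25; 25 mod 4 = 1  true
[5] a − d = -12 − 14 = -26  true
[6] a = -12 ≠ -15, but h = 11 = 11 (second disjunct)  true
[7] h − a = 11 − (-12) = 23  true
[8] d − h = 14 − 11 = 3  true
[9] d × a = 14 × (-12) = -168  true
[10] a = -12 > -13, so we need h ≤ 9; but h = 11 > 9  false
[11] min(2, -12, -6) = -12, not -13  false
[12] values -12 < 2 < 14  true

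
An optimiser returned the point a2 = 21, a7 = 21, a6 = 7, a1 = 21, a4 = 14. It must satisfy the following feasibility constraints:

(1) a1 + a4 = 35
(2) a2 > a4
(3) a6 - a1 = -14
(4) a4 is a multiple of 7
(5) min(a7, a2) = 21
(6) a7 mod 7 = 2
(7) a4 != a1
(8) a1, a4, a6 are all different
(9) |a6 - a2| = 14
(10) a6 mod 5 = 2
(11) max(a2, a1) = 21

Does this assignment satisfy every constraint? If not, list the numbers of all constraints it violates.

The assignment fails constraint 6.

(1) a1 + a4 = 21 + 14 = 35 — OK.
(2) a2 = 21, a4 = 14; 21 > 14 — OK.
(3) a6 - a1 = 7 - 21 = -14 — OK.
(4) 14 / 7 = 2, so 7 divides 14 — OK.
(5) min(21, 21) = 21 — OK.
(6) 21 mod 7 = 0, not 2 — violated.
(7) a4 = 14, a1 = 21; distinct — OK.
(8) values 21, 14, 7 are pairwise distinct — OK.
(9) |7 - 21| = 14 — OK.
(10) 7 mod 5 = 2 — OK.
(11) max(21, 21) = 21 — OK.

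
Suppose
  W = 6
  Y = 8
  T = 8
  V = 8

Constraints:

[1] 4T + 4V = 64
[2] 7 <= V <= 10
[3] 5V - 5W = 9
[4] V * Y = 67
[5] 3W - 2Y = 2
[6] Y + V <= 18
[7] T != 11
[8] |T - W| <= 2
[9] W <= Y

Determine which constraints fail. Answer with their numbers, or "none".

No — constraints 3, 4 are not satisfied.

[1] 4T + 4V = 4(8) + 4(8) = 64 — holds.
[2] V = 8 lies in [7, 10] — holds.
[3] 5V - 5W = 5(8) - 5(6) = 10, not 9 — fails.
[4] V * Y = 8 * 8 = 64, not 67 — fails.
[5] 3W - 2Y = 3(6) - 2(8) = 2 — holds.
[6] Y + V = 8 + 8 = 16; 16 ≤ 18 — holds.
[7] T = 8, and 8 ≠ 11 — holds.
[8] |8 - 6| = 2; 2 ≤ 2 — holds.
[9] W = 6, Y = 8; 6 ≤ 8 — holds.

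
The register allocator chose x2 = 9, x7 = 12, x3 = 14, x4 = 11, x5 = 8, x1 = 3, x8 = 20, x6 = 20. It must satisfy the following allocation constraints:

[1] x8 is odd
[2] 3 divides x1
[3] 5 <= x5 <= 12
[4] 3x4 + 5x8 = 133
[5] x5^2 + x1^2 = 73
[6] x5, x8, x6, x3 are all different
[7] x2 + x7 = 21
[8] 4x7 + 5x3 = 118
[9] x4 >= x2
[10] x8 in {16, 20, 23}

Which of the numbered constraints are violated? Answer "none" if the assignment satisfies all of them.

[1] x8 = 20 is even  fails
[2] 3 / 3 = 1, so 3 divides 3  holds
[3] x5 = 8 lies in [5, 12]  holds
[4] 3x4 + 5x8 = 3(11) + 5(20) = 133  holds
[5] x5^2 + x1^2 = 8^2 + 3^2 = 64 + 9 = 73  holds
[6] x8 = x6 = 20, not all different  fails
[7] x2 + x7 = 9 + 12 = 21  holds
[8] 4x7 + 5x3 = 4(12) + 5(14) = 118  holds
[9] x4 = 11, x2 = 9; 11 ≥ 9  holds
[10] x8 = 20 is in {16, 20, 23}  holds

No — constraints 1, 6 are not satisfied.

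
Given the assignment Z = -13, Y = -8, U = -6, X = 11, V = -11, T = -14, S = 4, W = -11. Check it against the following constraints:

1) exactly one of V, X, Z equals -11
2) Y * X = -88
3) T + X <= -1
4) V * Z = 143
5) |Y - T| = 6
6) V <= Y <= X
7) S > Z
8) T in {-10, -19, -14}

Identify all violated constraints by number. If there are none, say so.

The assignment satisfies every constraint.

1) V=-11, X=11, Z=-13; 1 of them equals -11 — holds.
2) Y * X = -8 * 11 = -88 — holds.
3) T + X = -14 + 11 = -3; -3 ≤ -1 — holds.
4) V * Z = -11 * (-13) = 143 — holds.
5) |-8 - (-14)| = 6 — holds.
6) values -11 <= -8 <= 11 — holds.
7) S = 4, Z = -13; 4 > -13 — holds.
8) T = -14 is in {-10, -19, -14} — holds.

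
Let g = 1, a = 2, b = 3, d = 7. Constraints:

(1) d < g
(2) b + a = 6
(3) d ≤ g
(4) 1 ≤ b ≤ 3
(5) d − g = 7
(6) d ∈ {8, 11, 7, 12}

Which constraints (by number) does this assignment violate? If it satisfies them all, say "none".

Violated: 1, 2, 3, and 5.

(1) d = 7, g = 1; 7 ≥ 1 (want <)  FAIL
(2) b + a = 3 + 2 = 5, not 6  FAIL
(3) d = 7, g = 1; 7 > 1 (want ≤)  FAIL
(4) b = 3 lies in [1, 3]  OK
(5) d − g = 7 − 1 = 6, not 7  FAIL
(6) d = 7 is in {8, 11, 7, 12}  OK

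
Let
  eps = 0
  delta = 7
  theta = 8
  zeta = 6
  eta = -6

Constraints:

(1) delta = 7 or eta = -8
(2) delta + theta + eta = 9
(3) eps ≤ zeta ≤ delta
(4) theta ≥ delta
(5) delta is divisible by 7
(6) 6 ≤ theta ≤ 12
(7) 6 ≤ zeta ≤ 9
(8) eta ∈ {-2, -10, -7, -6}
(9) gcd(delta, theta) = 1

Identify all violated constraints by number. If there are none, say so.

(1) delta = 7 = 7 (first disjunct) — OK.
(2) delta + theta + eta = 7 + 8 + (-6) = 9 — OK.
(3) values 0 ≤ 6 ≤ 7 — OK.
(4) theta = 8, delta = 7; 8 ≥ 7 — OK.
(5) 7 / 7 = 1, so 7 divides 7 — OK.
(6) theta = 8 lies in [6, 12] — OK.
(7) zeta = 6 lies in [6, 9] — OK.
(8) eta = -6 is in {-2, -10, -7, -6} — OK.
(9) gcd(7, 8) = 1 — OK.

Yes — all constraints hold.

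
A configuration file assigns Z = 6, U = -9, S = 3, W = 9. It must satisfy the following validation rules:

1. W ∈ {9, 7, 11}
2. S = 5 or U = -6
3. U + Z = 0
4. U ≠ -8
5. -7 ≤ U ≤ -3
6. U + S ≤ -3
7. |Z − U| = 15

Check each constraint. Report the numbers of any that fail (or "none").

Constraints 2, 3, 5 do not hold.

1. W = 9 is in {9, 7, 11} — holds.
2. S = 3 ≠ 5 and U = -9 ≠ -6; both disjuncts false — does not hold.
3. U + Z = -9 + 6 = -3, not 0 — does not hold.
4. U = -9, and -9 ≠ -8 — holds.
5. U = -9 is outside [-7, -3] — does not hold.
6. U + S = -9 + 3 = -6; -6 ≤ -3 — holds.
7. |6 − (-9)| = 15 — holds.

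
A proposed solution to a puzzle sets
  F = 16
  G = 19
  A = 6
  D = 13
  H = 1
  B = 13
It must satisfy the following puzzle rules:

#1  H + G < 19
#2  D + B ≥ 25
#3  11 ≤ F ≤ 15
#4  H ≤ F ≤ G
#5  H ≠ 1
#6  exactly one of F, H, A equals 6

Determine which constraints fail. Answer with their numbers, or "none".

#1 H + G = 1 + 19 = 20; 20 ≥ 19, bound 19 not met  no
#2 D + B = 13 + 13 = 26; 26 ≥ 25  yes
#3 F = 16 is outside [11, 15]  no
#4 values 1 ≤ 16 ≤ 19  yes
#5 H = 1, but 1 is required to differ  no
#6 F=16, H=1, A=6; 1 of them equals 6  yes

Violated: 1, 3, 5.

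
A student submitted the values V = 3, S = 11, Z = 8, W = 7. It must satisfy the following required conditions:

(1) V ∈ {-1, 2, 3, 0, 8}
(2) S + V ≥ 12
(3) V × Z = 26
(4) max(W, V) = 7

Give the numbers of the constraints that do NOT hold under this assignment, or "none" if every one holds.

Violated: 3.

(1) V = 3 is in {-1, 2, 3, 0, 8}  ✔
(2) S + V = 11 + 3 = 14; 14 ≥ 12  ✔
(3) V × Z = 3 × 8 = 24, not 26  ✘
(4) max(7, 3) = 7  ✔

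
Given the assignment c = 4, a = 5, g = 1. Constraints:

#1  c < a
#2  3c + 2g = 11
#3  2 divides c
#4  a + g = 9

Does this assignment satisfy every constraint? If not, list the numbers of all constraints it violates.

Constraints 2 and 4 are violated.

#1 c = 4, a = 5; 4 < 5 — satisfied.
#2 3c + 2g = 3(4) + 2(1) = 14, not 11 — violated.
#3 4 / 2 = 2, so 2 divides 4 — satisfied.
#4 a + g = 5 + 1 = 6, not 9 — violated.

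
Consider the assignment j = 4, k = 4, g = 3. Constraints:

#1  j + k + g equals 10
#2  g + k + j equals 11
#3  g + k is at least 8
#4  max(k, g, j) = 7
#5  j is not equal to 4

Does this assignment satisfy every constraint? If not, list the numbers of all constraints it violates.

#1 j + k + g = 4 + 4 + 3 = 11, not 10 — fails.
#2 g + k + j = 3 + 4 + 4 = 11 — holds.
#3 g + k = 3 + 4 = 7; 7 < 8, bound 8 not met — fails.
#4 max(4, 3, 4) = 4, not 7 — fails.
#5 j = 4, but 4 is required to differ — fails.

Constraints 1, 3, 4, and 5 are violated.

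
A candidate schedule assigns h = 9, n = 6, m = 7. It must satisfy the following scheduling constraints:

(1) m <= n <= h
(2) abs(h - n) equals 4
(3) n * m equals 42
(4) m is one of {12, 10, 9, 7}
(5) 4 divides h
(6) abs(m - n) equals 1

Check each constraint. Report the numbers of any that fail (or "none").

No — constraints 1, 2, 5 are not satisfied.

(1) values 7, 6, 9; m = 7 is not <= n = 6  ✘
(2) abs(9 - 6) = 3, not 4  ✘
(3) n * m = 6 * 7 = 42  ✔
(4) m = 7 is in {12, 10, 9, 7}  ✔
(5) 9 = 4*2 + 1, so 4 does not divide 9  ✘
(6) abs(7 - 6) = 1  ✔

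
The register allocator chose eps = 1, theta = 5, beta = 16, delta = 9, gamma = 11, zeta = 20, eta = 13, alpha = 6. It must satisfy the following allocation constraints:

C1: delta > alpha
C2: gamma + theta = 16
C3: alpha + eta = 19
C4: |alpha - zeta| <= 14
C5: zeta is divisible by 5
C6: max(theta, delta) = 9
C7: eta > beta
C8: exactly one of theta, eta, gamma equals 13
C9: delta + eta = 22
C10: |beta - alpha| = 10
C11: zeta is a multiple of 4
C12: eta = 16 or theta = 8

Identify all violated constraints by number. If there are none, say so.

The assignment fails constraints 7 and 12.

C1: delta = 9, alpha = 6; 9 > 6  OK
C2: gamma + theta = 11 + 5 = 16  OK
C3: alpha + eta = 6 + 13 = 19  OK
C4: |6 - 20| = 14; 14 ≤ 14  OK
C5: 20 / 5 = 4, so 5 divides 20  OK
C6: max(5, 9) = 9  OK
C7: eta = 13, beta = 16; 13 ≤ 16 (want >)  FAIL
C8: theta=5, eta=13, gamma=11; 1 of them equals 13  OK
C9: delta + eta = 9 + 13 = 22  OK
C10: |16 - 6| = 10  OK
C11: 20 / 4 = 5, so 4 divides 20  OK
C12: eta = 13 ≠ 16 and theta = 5 ≠ 8; both disjuncts false  FAIL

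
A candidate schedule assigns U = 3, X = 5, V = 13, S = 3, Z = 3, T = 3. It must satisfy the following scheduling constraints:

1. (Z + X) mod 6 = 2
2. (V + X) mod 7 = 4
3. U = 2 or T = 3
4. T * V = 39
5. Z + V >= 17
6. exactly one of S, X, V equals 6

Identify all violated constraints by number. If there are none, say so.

1. Z + X = 8; 8 mod 6 = 2  holds
2. V + X = 18; 18 mod 7 = 4  holds
3. U = 3 ≠ 2, but T = 3 = 3 (second disjunct)  holds
4. T * V = 3 * 13 = 39  holds
5. Z + V = 3 + 13 = 16; 16 < 17, bound 17 not met  fails
6. S=3, X=5, V=13; 0 of them equal 6, not exactly one  fails

No — constraints 5, 6 are not satisfied.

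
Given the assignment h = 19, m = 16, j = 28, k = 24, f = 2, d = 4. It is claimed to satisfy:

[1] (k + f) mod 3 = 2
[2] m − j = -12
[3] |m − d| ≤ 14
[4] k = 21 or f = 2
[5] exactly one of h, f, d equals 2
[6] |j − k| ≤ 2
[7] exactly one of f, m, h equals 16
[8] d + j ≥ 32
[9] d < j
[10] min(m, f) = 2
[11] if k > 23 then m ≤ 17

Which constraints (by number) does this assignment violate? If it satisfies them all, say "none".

Constraint 6 is violated.

[1] k + f = 26; 26 mod 3 = 2 — holds.
[2] m − j = 16 − 28 = -12 — holds.
[3] |16 − 4| = 12; 12 ≤ 14 — holds.
[4] k = 24 ≠ 21, but f = 2 = 2 (second disjunct) — holds.
[5] h=19, f=2, d=4; 1 of them equals 2 — holds.
[6] |28 − 24| = 4; 4 > 2, exceeds bound 2 — does not hold.
[7] f=2, m=16, h=19; 1 of them equals 16 — holds.
[8] d + j = 4 + 28 = 32; 32 ≥ 32 — holds.
[9] d = 4, j = 28; 4 < 28 — holds.
[10] min(16, 2) = 2 — holds.
[11] k = 24 > 23, so we need m ≤ 17; m = 16 ≤ 17 — holds.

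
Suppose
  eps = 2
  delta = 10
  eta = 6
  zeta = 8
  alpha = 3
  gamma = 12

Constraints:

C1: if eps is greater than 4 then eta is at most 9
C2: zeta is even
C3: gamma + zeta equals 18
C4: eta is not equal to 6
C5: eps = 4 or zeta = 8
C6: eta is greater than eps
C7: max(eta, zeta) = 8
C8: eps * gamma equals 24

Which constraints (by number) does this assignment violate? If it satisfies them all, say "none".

No — constraints 3 and 4 are not satisfied.

C1: eps = 2, not > 4; antecedent false, conditional vacuously true — OK.
C2: zeta = 8 is even — OK.
C3: gamma + zeta = 12 + 8 = 20, not 18 — violated.
C4: eta = 6, but 6 is required to differ — violated.
C5: eps = 2 ≠ 4, but zeta = 8 = 8 (second disjunct) — OK.
C6: eta = 6, eps = 2; 6 > 2 — OK.
C7: max(6, 8) = 8 — OK.
C8: eps * gamma = 2 * 12 = 24 — OK.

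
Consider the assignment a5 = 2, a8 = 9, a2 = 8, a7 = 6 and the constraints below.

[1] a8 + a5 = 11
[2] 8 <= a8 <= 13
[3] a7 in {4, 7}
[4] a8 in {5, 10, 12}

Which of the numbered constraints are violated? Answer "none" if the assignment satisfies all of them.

[1] a8 + a5 = 9 + 2 = 11 — OK.
[2] a8 = 9 lies in [8, 13] — OK.
[3] a7 = 6 is not in {4, 7} — violated.
[4] a8 = 9 is not in {5, 10, 12} — violated.

The assignment fails constraints 3 and 4.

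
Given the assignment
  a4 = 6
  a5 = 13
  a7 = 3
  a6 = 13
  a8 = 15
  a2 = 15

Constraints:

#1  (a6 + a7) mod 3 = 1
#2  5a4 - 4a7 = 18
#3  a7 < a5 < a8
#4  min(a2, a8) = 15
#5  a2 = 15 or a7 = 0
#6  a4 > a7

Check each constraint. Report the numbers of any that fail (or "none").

All constraints are satisfied.

#1 a6 + a7 = 16; 16 mod 3 = 1 — holds.
#2 5a4 - 4a7 = 5(6) - 4(3) = 18 — holds.
#3 values 3 < 13 < 15 — holds.
#4 min(15, 15) = 15 — holds.
#5 a2 = 15 = 15 (first disjunct) — holds.
#6 a4 = 6, a7 = 3; 6 > 3 — holds.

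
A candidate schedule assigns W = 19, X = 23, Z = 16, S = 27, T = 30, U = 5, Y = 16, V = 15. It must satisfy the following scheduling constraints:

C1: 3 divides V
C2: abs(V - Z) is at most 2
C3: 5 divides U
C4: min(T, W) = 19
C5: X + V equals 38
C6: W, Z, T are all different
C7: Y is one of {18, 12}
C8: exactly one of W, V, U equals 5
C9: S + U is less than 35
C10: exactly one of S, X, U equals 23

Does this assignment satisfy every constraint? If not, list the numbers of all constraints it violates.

C1: 15 / 3 = 5, so 3 divides 15  holds
C2: abs(15 - 16) = 1; 1 ≤ 2  holds
C3: 5 / 5 = 1, so 5 divides 5  holds
C4: min(30, 19) = 19  holds
C5: X + V = 23 + 15 = 38  holds
C6: values 19, 16, 30 are pairwise distinct  holds
C7: Y = 16 is not in {18, 12}  fails
C8: W=19, V=15, U=5; 1 of them equals 5  holds
C9: S + U = 27 + 5 = 32; 32 < 35  holds
C10: S=27, X=23, U=5; 1 of them equals 23  holds

Violated: 7.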